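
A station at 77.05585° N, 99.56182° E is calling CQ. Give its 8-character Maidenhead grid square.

Offset from 180°W / 90°S: lon 279.56182°, lat 167.05585°.
Field (20°×10°, letters A–R): lon ⌊279.56182/20⌋ = 13 → N; lat ⌊167.05585/10⌋ = 16 → Q.
Square (2°×1°, digits 0–9): lon ⌊19.56182/2⌋ = 9; lat ⌊7.05585/1⌋ = 7.
Subsquare (5′×2.5′, letters a–x): lon ⌊1.56182/0.0833333⌋ = 18 → s; lat ⌊0.05585/0.0416667⌋ = 1 → b.
Extended square (30″×15″, digits 0–9): lon ⌊0.06182/0.00833333⌋ = 7; lat ⌊0.01418/0.00416667⌋ = 3.

NQ97sb73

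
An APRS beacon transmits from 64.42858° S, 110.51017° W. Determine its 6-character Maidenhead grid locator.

DC45rn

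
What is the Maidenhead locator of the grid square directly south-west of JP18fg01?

JP18eg90

Longitude extended square 0; −1 → -1, wraps to 9, carry into subsquare.
Longitude subsquare f = 5; −1 → 4 = e.
Latitude extended square 1; −1 → 0.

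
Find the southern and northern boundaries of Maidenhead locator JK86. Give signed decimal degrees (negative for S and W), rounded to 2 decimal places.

Field J=9, K=10: +9·20° lon, +10·10° lat → SW at lon 0°, lat 10°.
Square 8, 6: +8·2° lon, +6·1° lat → SW at lon 16°, lat 16°.
Cell spans 2° lon × 1° lat.
south 16.00, north 17.00.

16.00, 17.00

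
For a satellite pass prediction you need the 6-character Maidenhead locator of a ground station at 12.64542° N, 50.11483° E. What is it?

LK52bp

Offset from 180°W / 90°S: lon 230.1148°, lat 102.6454°.
Field: lon ⌊230.1148/20⌋ = 11 → L; lat ⌊102.6454/10⌋ = 10 → K.
Square: lon ⌊10.1148/2⌋ = 5; lat ⌊2.6454/1⌋ = 2.
Subsquare: lon ⌊0.1148/0.0833333⌋ = 1 → b; lat ⌊0.6454/0.0416667⌋ = 15 → p.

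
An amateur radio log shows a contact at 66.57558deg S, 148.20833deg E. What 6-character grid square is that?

QC43ck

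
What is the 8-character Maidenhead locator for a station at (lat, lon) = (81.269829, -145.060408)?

BR71lg24

Offset from 180°W / 90°S: lon 34.93959°, lat 171.26983°.
Field: 34.93959/20 → 1 → B, 171.26983/10 → 17 → R; chars BR.
Square: 14.93959/2 → 7, 1.26983/1 → 1; chars 71.
Subsquare: 0.93959/0.0833333 → 11 → l, 0.26983/0.0416667 → 6 → g; chars lg.
Extended square: 0.02293/0.00833333 → 2, 0.01983/0.00416667 → 4; chars 24.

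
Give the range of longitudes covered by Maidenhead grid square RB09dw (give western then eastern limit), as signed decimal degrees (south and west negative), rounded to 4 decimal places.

Field R=17, B=1: +17·20° lon, +1·10° lat → SW at lon 160°, lat -80°.
Square 0, 9: +0·2° lon, +9·1° lat → SW at lon 160°, lat -71°.
Subsquare d=3, w=22: +3·0.0833333° lon, +22·0.0416667° lat → SW at lon 160.25°, lat -70.0833°.
Cell spans 0.0833333° lon × 0.0416667° lat.
west 160.2500, east 160.3333.

160.2500, 160.3333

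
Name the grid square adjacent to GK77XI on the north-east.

GK87aj

Longitude subsquare x = 23; +1 → 24, wraps to 0 = a, carry into square.
Longitude square 7; +1 → 8.
Latitude subsquare i = 8; +1 → 9 = j.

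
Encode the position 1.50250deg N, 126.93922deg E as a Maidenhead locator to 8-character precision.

PJ31lm20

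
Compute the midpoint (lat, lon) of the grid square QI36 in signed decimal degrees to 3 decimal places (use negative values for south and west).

-3.500, 147.000

Field Q=16, I=8: +16·20° lon, +8·10° lat → SW at lon 140°, lat -10°.
Square 3, 6: +3·2° lon, +6·1° lat → SW at lon 146°, lat -4°.
Cell spans 2° lon × 1° lat. Centre is SW corner plus half of each.
latitude -3.500, longitude 147.000.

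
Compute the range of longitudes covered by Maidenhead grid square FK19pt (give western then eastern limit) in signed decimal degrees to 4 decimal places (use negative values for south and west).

Field F=5, K=10: +5·20° lon, +10·10° lat → SW at lon -80°, lat 10°.
Square 1, 9: +1·2° lon, +9·1° lat → SW at lon -78°, lat 19°.
Subsquare p=15, t=19: +15·0.0833333° lon, +19·0.0416667° lat → SW at lon -76.75°, lat 19.7917°.
Cell spans 0.0833333° lon × 0.0416667° lat.
west -76.7500, east -76.6667.

-76.7500, -76.6667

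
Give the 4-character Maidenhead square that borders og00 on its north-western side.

Longitude square 0; −1 → -1, wraps to 9, carry into field.
Longitude field O = 14; −1 → 13 = N.
Latitude square 0; +1 → 1.

NG91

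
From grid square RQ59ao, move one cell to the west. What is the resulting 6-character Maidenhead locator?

RQ49xo

Longitude subsquare a = 0; −1 → -1, wraps to 23 = x, carry into square.
Longitude square 5; −1 → 4.
The latitude characters are unchanged.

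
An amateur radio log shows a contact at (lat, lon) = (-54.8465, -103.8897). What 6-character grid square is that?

DD85bd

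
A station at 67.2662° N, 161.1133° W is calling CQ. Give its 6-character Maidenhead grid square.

AP97kg

Shift to the Maidenhead origin (180°W, 90°S): lon 18.8867, lat 157.2662.
Field: 18.8867/20 → 0 → A, 157.2662/10 → 15 → P; chars AP.
Square: 18.8867/2 → 9, 7.2662/1 → 7; chars 97.
Subsquare: 0.8867/0.0833333 → 10 → k, 0.2662/0.0416667 → 6 → g; chars kg.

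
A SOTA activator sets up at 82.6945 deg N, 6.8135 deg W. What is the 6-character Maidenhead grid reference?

IR62oq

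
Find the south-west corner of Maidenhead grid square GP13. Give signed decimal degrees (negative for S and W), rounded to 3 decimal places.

Field G=6, P=15: +6·20° lon, +15·10° lat → SW at lon -60°, lat 60°.
Square 1, 3: +1·2° lon, +3·1° lat → SW at lon -58°, lat 63°.
latitude 63.000, longitude -58.000.

63.000, -58.000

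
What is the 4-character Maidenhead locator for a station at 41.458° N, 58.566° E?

Offset from 180°W / 90°S: lon 238.57°, lat 131.46°.
Field: lon ⌊238.57/20⌋ = 11 → L; lat ⌊131.46/10⌋ = 13 → N.
Square: lon ⌊18.57/2⌋ = 9; lat ⌊1.46/1⌋ = 1.

LN91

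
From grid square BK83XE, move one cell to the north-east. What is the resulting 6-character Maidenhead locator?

BK93af

Longitude subsquare x = 23; +1 → 24, wraps to 0 = a, carry into square.
Longitude square 8; +1 → 9.
Latitude subsquare e = 4; +1 → 5 = f.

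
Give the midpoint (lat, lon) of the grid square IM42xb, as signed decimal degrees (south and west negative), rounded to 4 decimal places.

Field I=8, M=12: +8·20° lon, +12·10° lat → SW at lon -20°, lat 30°.
Square 4, 2: +4·2° lon, +2·1° lat → SW at lon -12°, lat 32°.
Subsquare x=23, b=1: +23·0.0833333° lon, +1·0.0416667° lat → SW at lon -10.0833°, lat 32.0417°.
Cell spans 0.0833333° lon × 0.0416667° lat. Centre is SW corner plus half of each.
latitude 32.0625, longitude -10.0417.

32.0625, -10.0417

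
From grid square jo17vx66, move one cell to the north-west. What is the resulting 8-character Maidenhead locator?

JO17vx57

Longitude extended square 6; −1 → 5.
Latitude extended square 6; +1 → 7.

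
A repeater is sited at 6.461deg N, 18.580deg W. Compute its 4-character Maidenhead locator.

Shift to the Maidenhead origin (180°W, 90°S): lon 161.42, lat 96.46.
Field: 161.42/20 → 8 → I, 96.46/10 → 9 → J; chars IJ.
Square: 1.42/2 → 0, 6.46/1 → 6; chars 06.

IJ06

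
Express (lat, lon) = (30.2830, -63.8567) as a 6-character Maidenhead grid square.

Offset from 180°W / 90°S: lon 116.1433°, lat 120.2830°.
Field: lon ⌊116.1433/20⌋ = 5 → F; lat ⌊120.2830/10⌋ = 12 → M.
Square: lon ⌊16.1433/2⌋ = 8; lat ⌊0.2830/1⌋ = 0.
Subsquare: lon ⌊0.1433/0.0833333⌋ = 1 → b; lat ⌊0.2830/0.0416667⌋ = 6 → g.

FM80bg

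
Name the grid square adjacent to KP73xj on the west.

KP73wj

Longitude subsquare x = 23; −1 → 22 = w.
The latitude characters are unchanged.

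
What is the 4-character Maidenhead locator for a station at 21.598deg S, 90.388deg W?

EG48

Shift to the Maidenhead origin (180°W, 90°S): lon 89.61, lat 68.40.
Field: lon ⌊89.61/20⌋ = 4 → E; lat ⌊68.40/10⌋ = 6 → G.
Square: lon ⌊9.61/2⌋ = 4; lat ⌊8.40/1⌋ = 8.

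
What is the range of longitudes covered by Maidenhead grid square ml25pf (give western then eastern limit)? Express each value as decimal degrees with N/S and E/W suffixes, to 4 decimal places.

Field M=12, L=11: +12·20° lon, +11·10° lat → SW at lon 60°, lat 20°.
Square 2, 5: +2·2° lon, +5·1° lat → SW at lon 64°, lat 25°.
Subsquare p=15, f=5: +15·0.0833333° lon, +5·0.0416667° lat → SW at lon 65.25°, lat 25.2083°.
Cell spans 0.0833333° lon × 0.0416667° lat.
west 65.2500° E, east 65.3333° E.

65.2500° E, 65.3333° E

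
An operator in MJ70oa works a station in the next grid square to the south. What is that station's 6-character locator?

Latitude subsquare a = 0; −1 → -1, wraps to 23 = x, carry into square.
Latitude square 0; −1 → -1, wraps to 9, carry into field.
Latitude field J = 9; −1 → 8 = I.
The longitude characters are unchanged.

MI79ox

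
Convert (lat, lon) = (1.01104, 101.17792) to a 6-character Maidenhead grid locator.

Shift to the Maidenhead origin (180°W, 90°S): lon 281.1779, lat 91.0110.
Field: 281.1779/20 → 14 → O, 91.0110/10 → 9 → J; chars OJ.
Square: 1.1779/2 → 0, 1.0110/1 → 1; chars 01.
Subsquare: 1.1779/0.0833333 → 14 → o, 0.0110/0.0416667 → 0 → a; chars oa.

OJ01oa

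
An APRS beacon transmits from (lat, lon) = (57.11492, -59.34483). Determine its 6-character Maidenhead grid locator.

GO07hc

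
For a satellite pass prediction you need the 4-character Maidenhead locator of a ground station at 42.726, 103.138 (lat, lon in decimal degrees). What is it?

ON12

Add 180° to longitude and 90° to latitude: 283.14, 132.73.
Field (20°×10°, letters A–R): 283.14/20 → 14 → O, 132.73/10 → 13 → N; chars ON.
Square (2°×1°, digits 0–9): 3.14/2 → 1, 2.73/1 → 2; chars 12.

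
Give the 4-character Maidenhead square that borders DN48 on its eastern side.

DN58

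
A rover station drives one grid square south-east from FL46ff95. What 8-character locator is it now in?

FL46gf04

Longitude extended square 9; +1 → 10, wraps to 0, carry into subsquare.
Longitude subsquare f = 5; +1 → 6 = g.
Latitude extended square 5; −1 → 4.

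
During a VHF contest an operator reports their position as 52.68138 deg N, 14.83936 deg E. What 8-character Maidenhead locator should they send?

JO72kq03

Add 180° to longitude and 90° to latitude: 194.83936, 142.68138.
Field (20°×10°, letters A–R): 194.83936/20 → 9 → J, 142.68138/10 → 14 → O; chars JO.
Square (2°×1°, digits 0–9): 14.83936/2 → 7, 2.68138/1 → 2; chars 72.
Subsquare (5′×2.5′, letters a–x): 0.83936/0.0833333 → 10 → k, 0.68138/0.0416667 → 16 → q; chars kq.
Extended square (30″×15″, digits 0–9): 0.00603/0.00833333 → 0, 0.01471/0.00416667 → 3; chars 03.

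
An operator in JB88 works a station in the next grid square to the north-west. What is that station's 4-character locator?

Longitude square 8; −1 → 7.
Latitude square 8; +1 → 9.

JB79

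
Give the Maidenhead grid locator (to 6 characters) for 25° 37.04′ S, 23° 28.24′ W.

HG84gj

Shift to the Maidenhead origin (180°W, 90°S): lon 156.5293, lat 64.3827.
Field: lon ⌊156.5293/20⌋ = 7 → H; lat ⌊64.3827/10⌋ = 6 → G.
Square: lon ⌊16.5293/2⌋ = 8; lat ⌊4.3827/1⌋ = 4.
Subsquare: lon ⌊0.5293/0.0833333⌋ = 6 → g; lat ⌊0.3827/0.0416667⌋ = 9 → j.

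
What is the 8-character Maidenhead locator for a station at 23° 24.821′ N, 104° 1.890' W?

DL73xj69

Add 180° to longitude and 90° to latitude: 75.96850, 113.41368.
Field: 75.96850/20 → 3 → D, 113.41368/10 → 11 → L; chars DL.
Square: 15.96850/2 → 7, 3.41368/1 → 3; chars 73.
Subsquare: 1.96850/0.0833333 → 23 → x, 0.41368/0.0416667 → 9 → j; chars xj.
Extended square: 0.05183/0.00833333 → 6, 0.03868/0.00416667 → 9; chars 69.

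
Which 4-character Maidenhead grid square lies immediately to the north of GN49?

GO40

Latitude square 9; +1 → 10, wraps to 0, carry into field.
Latitude field N = 13; +1 → 14 = O.
The longitude characters are unchanged.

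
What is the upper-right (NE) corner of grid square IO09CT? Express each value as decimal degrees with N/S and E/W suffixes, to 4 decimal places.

59.8333° N, 19.7500° W

Field I=8, O=14: +8·20° lon, +14·10° lat → SW at lon -20°, lat 50°.
Square 0, 9: +0·2° lon, +9·1° lat → SW at lon -20°, lat 59°.
Subsquare c=2, t=19: +2·0.0833333° lon, +19·0.0416667° lat → SW at lon -19.8333°, lat 59.7917°.
Cell spans 0.0833333° lon × 0.0416667° lat. NE corner is SW corner plus one full cell.
latitude 59.8333° N, longitude 19.7500° W.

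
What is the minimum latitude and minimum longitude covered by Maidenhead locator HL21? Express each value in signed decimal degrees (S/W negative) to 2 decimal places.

Field H=7, L=11: +7·20° lon, +11·10° lat → SW at lon -40°, lat 20°.
Square 2, 1: +2·2° lon, +1·1° lat → SW at lon -36°, lat 21°.
latitude 21.00, longitude -36.00.

21.00, -36.00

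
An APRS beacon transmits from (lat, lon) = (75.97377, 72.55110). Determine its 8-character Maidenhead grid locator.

MQ65gx63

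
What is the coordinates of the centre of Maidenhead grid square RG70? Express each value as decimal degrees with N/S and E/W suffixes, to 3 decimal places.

29.500° S, 175.000° E

Field R=17, G=6: +17·20° lon, +6·10° lat → SW at lon 160°, lat -30°.
Square 7, 0: +7·2° lon, +0·1° lat → SW at lon 174°, lat -30°.
Cell spans 2° lon × 1° lat. Centre is SW corner plus half of each.
latitude 29.500° S, longitude 175.000° E.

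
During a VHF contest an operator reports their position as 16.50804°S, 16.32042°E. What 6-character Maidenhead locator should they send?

Shift to the Maidenhead origin (180°W, 90°S): lon 196.3204, lat 73.4920.
Field: lon ⌊196.3204/20⌋ = 9 → J; lat ⌊73.4920/10⌋ = 7 → H.
Square: lon ⌊16.3204/2⌋ = 8; lat ⌊3.4920/1⌋ = 3.
Subsquare: lon ⌊0.3204/0.0833333⌋ = 3 → d; lat ⌊0.4920/0.0416667⌋ = 11 → l.

JH83dl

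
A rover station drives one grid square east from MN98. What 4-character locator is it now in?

NN08

Longitude square 9; +1 → 10, wraps to 0, carry into field.
Longitude field M = 12; +1 → 13 = N.
The latitude characters are unchanged.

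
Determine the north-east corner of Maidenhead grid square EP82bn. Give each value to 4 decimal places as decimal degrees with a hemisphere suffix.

Field E=4, P=15: +4·20° lon, +15·10° lat → SW at lon -100°, lat 60°.
Square 8, 2: +8·2° lon, +2·1° lat → SW at lon -84°, lat 62°.
Subsquare b=1, n=13: +1·0.0833333° lon, +13·0.0416667° lat → SW at lon -83.9167°, lat 62.5417°.
Cell spans 0.0833333° lon × 0.0416667° lat. NE corner is SW corner plus one full cell.
latitude 62.5833° N, longitude 83.8333° W.

62.5833° N, 83.8333° W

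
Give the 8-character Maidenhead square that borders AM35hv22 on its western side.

Longitude extended square 2; −1 → 1.
The latitude characters are unchanged.

AM35hv12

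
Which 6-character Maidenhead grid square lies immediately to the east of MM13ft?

MM13gt

Longitude subsquare f = 5; +1 → 6 = g.
The latitude characters are unchanged.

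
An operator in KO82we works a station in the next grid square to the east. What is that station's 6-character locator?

KO82xe

Longitude subsquare w = 22; +1 → 23 = x.
The latitude characters are unchanged.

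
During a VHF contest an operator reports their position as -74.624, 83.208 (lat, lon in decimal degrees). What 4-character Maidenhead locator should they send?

NB15

Shift to the Maidenhead origin (180°W, 90°S): lon 263.21, lat 15.38.
Field: 263.21/20 → 13 → N, 15.38/10 → 1 → B; chars NB.
Square: 3.21/2 → 1, 5.38/1 → 5; chars 15.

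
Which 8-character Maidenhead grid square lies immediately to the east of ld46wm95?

Longitude extended square 9; +1 → 10, wraps to 0, carry into subsquare.
Longitude subsquare w = 22; +1 → 23 = x.
The latitude characters are unchanged.

LD46xm05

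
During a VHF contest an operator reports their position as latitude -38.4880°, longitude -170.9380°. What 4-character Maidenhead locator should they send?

AF41

Add 180° to longitude and 90° to latitude: 9.06, 51.51.
Field (20°×10°, letters A–R): lon ⌊9.06/20⌋ = 0 → A; lat ⌊51.51/10⌋ = 5 → F.
Square (2°×1°, digits 0–9): lon ⌊9.06/2⌋ = 4; lat ⌊1.51/1⌋ = 1.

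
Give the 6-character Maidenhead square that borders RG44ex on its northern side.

Latitude subsquare x = 23; +1 → 24, wraps to 0 = a, carry into square.
Latitude square 4; +1 → 5.
The longitude characters are unchanged.

RG45ea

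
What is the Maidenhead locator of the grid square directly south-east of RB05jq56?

Longitude extended square 5; +1 → 6.
Latitude extended square 6; −1 → 5.

RB05jq65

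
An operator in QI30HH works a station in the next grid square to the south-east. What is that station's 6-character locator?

QI30ig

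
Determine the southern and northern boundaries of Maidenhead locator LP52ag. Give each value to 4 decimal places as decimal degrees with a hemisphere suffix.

62.2500° N, 62.2917° N

Field L=11, P=15: +11·20° lon, +15·10° lat → SW at lon 40°, lat 60°.
Square 5, 2: +5·2° lon, +2·1° lat → SW at lon 50°, lat 62°.
Subsquare a=0, g=6: +0·0.0833333° lon, +6·0.0416667° lat → SW at lon 50°, lat 62.25°.
Cell spans 0.0833333° lon × 0.0416667° lat.
south 62.2500° N, north 62.2917° N.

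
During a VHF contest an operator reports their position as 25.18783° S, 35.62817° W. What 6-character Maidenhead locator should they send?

HG24et

Shift to the Maidenhead origin (180°W, 90°S): lon 144.3718, lat 64.8122.
Field (20°×10°, letters A–R): lon ⌊144.3718/20⌋ = 7 → H; lat ⌊64.8122/10⌋ = 6 → G.
Square (2°×1°, digits 0–9): lon ⌊4.3718/2⌋ = 2; lat ⌊4.8122/1⌋ = 4.
Subsquare (5′×2.5′, letters a–x): lon ⌊0.3718/0.0833333⌋ = 4 → e; lat ⌊0.8122/0.0416667⌋ = 19 → t.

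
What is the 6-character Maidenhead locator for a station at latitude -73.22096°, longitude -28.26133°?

HB56us

Offset from 180°W / 90°S: lon 151.7387°, lat 16.7790°.
Field: 151.7387/20 → 7 → H, 16.7790/10 → 1 → B; chars HB.
Square: 11.7387/2 → 5, 6.7790/1 → 6; chars 56.
Subsquare: 1.7387/0.0833333 → 20 → u, 0.7790/0.0416667 → 18 → s; chars us.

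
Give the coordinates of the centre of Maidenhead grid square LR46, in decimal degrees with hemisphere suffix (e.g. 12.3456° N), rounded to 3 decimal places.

86.500° N, 49.000° E

Field L=11, R=17: +11·20° lon, +17·10° lat → SW at lon 40°, lat 80°.
Square 4, 6: +4·2° lon, +6·1° lat → SW at lon 48°, lat 86°.
Cell spans 2° lon × 1° lat. Centre is SW corner plus half of each.
latitude 86.500° N, longitude 49.000° E.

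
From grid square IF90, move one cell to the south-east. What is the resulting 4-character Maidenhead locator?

Longitude square 9; +1 → 10, wraps to 0, carry into field.
Longitude field I = 8; +1 → 9 = J.
Latitude square 0; −1 → -1, wraps to 9, carry into field.
Latitude field F = 5; −1 → 4 = E.

JE09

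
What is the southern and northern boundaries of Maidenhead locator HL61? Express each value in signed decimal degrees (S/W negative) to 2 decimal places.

21.00, 22.00

Field H=7, L=11: +7·20° lon, +11·10° lat → SW at lon -40°, lat 20°.
Square 6, 1: +6·2° lon, +1·1° lat → SW at lon -28°, lat 21°.
Cell spans 2° lon × 1° lat.
south 21.00, north 22.00.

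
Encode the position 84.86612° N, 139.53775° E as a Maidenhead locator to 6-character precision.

Shift to the Maidenhead origin (180°W, 90°S): lon 319.5377, lat 174.8661.
Field (20°×10°, letters A–R): 319.5377/20 → 15 → P, 174.8661/10 → 17 → R; chars PR.
Square (2°×1°, digits 0–9): 19.5377/2 → 9, 4.8661/1 → 4; chars 94.
Subsquare (5′×2.5′, letters a–x): 1.5377/0.0833333 → 18 → s, 0.8661/0.0416667 → 20 → u; chars su.

PR94su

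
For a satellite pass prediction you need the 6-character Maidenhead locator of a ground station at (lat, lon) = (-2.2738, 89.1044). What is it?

Add 180° to longitude and 90° to latitude: 269.1044, 87.7262.
Field: lon ⌊269.1044/20⌋ = 13 → N; lat ⌊87.7262/10⌋ = 8 → I.
Square: lon ⌊9.1044/2⌋ = 4; lat ⌊7.7262/1⌋ = 7.
Subsquare: lon ⌊1.1044/0.0833333⌋ = 13 → n; lat ⌊0.7262/0.0416667⌋ = 17 → r.

NI47nr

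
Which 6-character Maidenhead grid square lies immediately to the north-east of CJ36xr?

Longitude subsquare x = 23; +1 → 24, wraps to 0 = a, carry into square.
Longitude square 3; +1 → 4.
Latitude subsquare r = 17; +1 → 18 = s.

CJ46as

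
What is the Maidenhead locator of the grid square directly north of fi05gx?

Latitude subsquare x = 23; +1 → 24, wraps to 0 = a, carry into square.
Latitude square 5; +1 → 6.
The longitude characters are unchanged.

FI06ga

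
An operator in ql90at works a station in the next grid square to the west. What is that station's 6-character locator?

Longitude subsquare a = 0; −1 → -1, wraps to 23 = x, carry into square.
Longitude square 9; −1 → 8.
The latitude characters are unchanged.

QL80xt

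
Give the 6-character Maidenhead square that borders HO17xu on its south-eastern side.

HO27at

Longitude subsquare x = 23; +1 → 24, wraps to 0 = a, carry into square.
Longitude square 1; +1 → 2.
Latitude subsquare u = 20; −1 → 19 = t.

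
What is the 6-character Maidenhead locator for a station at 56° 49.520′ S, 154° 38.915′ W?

BD23qe

Add 180° to longitude and 90° to latitude: 25.3514, 33.1747.
Field: 25.3514/20 → 1 → B, 33.1747/10 → 3 → D; chars BD.
Square: 5.3514/2 → 2, 3.1747/1 → 3; chars 23.
Subsquare: 1.3514/0.0833333 → 16 → q, 0.1747/0.0416667 → 4 → e; chars qe.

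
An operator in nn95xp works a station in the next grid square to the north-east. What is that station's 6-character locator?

Longitude subsquare x = 23; +1 → 24, wraps to 0 = a, carry into square.
Longitude square 9; +1 → 10, wraps to 0, carry into field.
Longitude field N = 13; +1 → 14 = O.
Latitude subsquare p = 15; +1 → 16 = q.

ON05aq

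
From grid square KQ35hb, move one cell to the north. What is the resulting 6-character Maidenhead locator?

Latitude subsquare b = 1; +1 → 2 = c.
The longitude characters are unchanged.

KQ35hc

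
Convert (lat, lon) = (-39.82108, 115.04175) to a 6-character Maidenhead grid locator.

OF70me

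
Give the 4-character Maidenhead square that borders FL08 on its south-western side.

EL97

Longitude square 0; −1 → -1, wraps to 9, carry into field.
Longitude field F = 5; −1 → 4 = E.
Latitude square 8; −1 → 7.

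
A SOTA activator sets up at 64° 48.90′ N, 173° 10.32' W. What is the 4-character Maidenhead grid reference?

Add 180° to longitude and 90° to latitude: 6.83, 154.81.
Field (20°×10°, letters A–R): lon ⌊6.83/20⌋ = 0 → A; lat ⌊154.81/10⌋ = 15 → P.
Square (2°×1°, digits 0–9): lon ⌊6.83/2⌋ = 3; lat ⌊4.81/1⌋ = 4.

AP34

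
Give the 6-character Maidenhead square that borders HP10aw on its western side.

HP00xw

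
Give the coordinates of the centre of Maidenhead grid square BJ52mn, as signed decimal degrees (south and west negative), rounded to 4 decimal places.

2.5625, -148.9583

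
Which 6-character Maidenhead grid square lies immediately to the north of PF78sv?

Latitude subsquare v = 21; +1 → 22 = w.
The longitude characters are unchanged.

PF78sw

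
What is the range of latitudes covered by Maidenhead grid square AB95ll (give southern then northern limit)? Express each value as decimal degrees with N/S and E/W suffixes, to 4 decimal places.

Field A=0, B=1: +0·20° lon, +1·10° lat → SW at lon -180°, lat -80°.
Square 9, 5: +9·2° lon, +5·1° lat → SW at lon -162°, lat -75°.
Subsquare l=11, l=11: +11·0.0833333° lon, +11·0.0416667° lat → SW at lon -161.083°, lat -74.5417°.
Cell spans 0.0833333° lon × 0.0416667° lat.
south 74.5417° S, north 74.5000° S.

74.5417° S, 74.5000° S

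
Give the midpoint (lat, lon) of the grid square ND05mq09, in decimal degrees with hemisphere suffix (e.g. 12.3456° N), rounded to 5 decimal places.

54.29375° S, 81.00417° E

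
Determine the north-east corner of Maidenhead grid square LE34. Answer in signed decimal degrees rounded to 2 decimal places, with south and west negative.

-45.00, 48.00

Field L=11, E=4: +11·20° lon, +4·10° lat → SW at lon 40°, lat -50°.
Square 3, 4: +3·2° lon, +4·1° lat → SW at lon 46°, lat -46°.
Cell spans 2° lon × 1° lat. NE corner is SW corner plus one full cell.
latitude -45.00, longitude 48.00.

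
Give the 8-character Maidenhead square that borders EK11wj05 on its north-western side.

Longitude extended square 0; −1 → -1, wraps to 9, carry into subsquare.
Longitude subsquare w = 22; −1 → 21 = v.
Latitude extended square 5; +1 → 6.

EK11vj96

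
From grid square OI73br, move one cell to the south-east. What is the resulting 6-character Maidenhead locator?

OI73cq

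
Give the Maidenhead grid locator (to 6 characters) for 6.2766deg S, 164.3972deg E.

Add 180° to longitude and 90° to latitude: 344.3972, 83.7234.
Field: lon ⌊344.3972/20⌋ = 17 → R; lat ⌊83.7234/10⌋ = 8 → I.
Square: lon ⌊4.3972/2⌋ = 2; lat ⌊3.7234/1⌋ = 3.
Subsquare: lon ⌊0.3972/0.0833333⌋ = 4 → e; lat ⌊0.7234/0.0416667⌋ = 17 → r.

RI23er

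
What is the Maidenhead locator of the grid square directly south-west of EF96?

EF85

Longitude square 9; −1 → 8.
Latitude square 6; −1 → 5.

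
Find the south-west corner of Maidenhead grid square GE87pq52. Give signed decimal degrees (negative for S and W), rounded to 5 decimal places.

Field G=6, E=4: +6·20° lon, +4·10° lat → SW at lon -60°, lat -50°.
Square 8, 7: +8·2° lon, +7·1° lat → SW at lon -44°, lat -43°.
Subsquare p=15, q=16: +15·0.0833333° lon, +16·0.0416667° lat → SW at lon -42.75°, lat -42.3333°.
Extended square 5, 2: +5·0.00833333° lon, +2·0.00416667° lat → SW at lon -42.7083°, lat -42.325°.
latitude -42.32500, longitude -42.70833.

-42.32500, -42.70833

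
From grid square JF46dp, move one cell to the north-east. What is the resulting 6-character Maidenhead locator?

JF46eq

Longitude subsquare d = 3; +1 → 4 = e.
Latitude subsquare p = 15; +1 → 16 = q.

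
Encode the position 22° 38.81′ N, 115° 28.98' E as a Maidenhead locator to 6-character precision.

OL72rp

Offset from 180°W / 90°S: lon 295.4830°, lat 112.6468°.
Field: 295.4830/20 → 14 → O, 112.6468/10 → 11 → L; chars OL.
Square: 15.4830/2 → 7, 2.6468/1 → 2; chars 72.
Subsquare: 1.4830/0.0833333 → 17 → r, 0.6468/0.0416667 → 15 → p; chars rp.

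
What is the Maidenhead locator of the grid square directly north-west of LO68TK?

LO68sl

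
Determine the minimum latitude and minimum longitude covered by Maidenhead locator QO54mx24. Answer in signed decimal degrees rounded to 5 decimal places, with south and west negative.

54.97500, 151.01667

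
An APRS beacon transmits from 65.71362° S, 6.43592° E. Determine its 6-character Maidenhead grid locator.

JC34fg

Add 180° to longitude and 90° to latitude: 186.4359, 24.2864.
Field: lon ⌊186.4359/20⌋ = 9 → J; lat ⌊24.2864/10⌋ = 2 → C.
Square: lon ⌊6.4359/2⌋ = 3; lat ⌊4.2864/1⌋ = 4.
Subsquare: lon ⌊0.4359/0.0833333⌋ = 5 → f; lat ⌊0.2864/0.0416667⌋ = 6 → g.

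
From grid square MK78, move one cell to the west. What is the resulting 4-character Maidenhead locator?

MK68

Longitude square 7; −1 → 6.
The latitude characters are unchanged.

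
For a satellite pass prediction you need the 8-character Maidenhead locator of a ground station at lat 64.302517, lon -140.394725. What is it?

BP94th22

Offset from 180°W / 90°S: lon 39.60528°, lat 154.30252°.
Field: 39.60528/20 → 1 → B, 154.30252/10 → 15 → P; chars BP.
Square: 19.60528/2 → 9, 4.30252/1 → 4; chars 94.
Subsquare: 1.60528/0.0833333 → 19 → t, 0.30252/0.0416667 → 7 → h; chars th.
Extended square: 0.02194/0.00833333 → 2, 0.01085/0.00416667 → 2; chars 22.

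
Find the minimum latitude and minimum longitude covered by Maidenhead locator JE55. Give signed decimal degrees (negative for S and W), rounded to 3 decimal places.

Field J=9, E=4: +9·20° lon, +4·10° lat → SW at lon 0°, lat -50°.
Square 5, 5: +5·2° lon, +5·1° lat → SW at lon 10°, lat -45°.
latitude -45.000, longitude 10.000.

-45.000, 10.000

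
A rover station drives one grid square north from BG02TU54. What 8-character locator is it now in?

BG02tu55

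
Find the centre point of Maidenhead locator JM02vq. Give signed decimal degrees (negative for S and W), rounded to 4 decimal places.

32.6875, 1.7917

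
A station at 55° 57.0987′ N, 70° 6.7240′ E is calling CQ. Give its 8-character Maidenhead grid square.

MO55bw38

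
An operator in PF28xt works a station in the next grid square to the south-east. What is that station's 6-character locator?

PF38as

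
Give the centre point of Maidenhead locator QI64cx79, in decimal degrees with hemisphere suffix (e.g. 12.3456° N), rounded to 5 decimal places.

Field Q=16, I=8: +16·20° lon, +8·10° lat → SW at lon 140°, lat -10°.
Square 6, 4: +6·2° lon, +4·1° lat → SW at lon 152°, lat -6°.
Subsquare c=2, x=23: +2·0.0833333° lon, +23·0.0416667° lat → SW at lon 152.167°, lat -5.04167°.
Extended square 7, 9: +7·0.00833333° lon, +9·0.00416667° lat → SW at lon 152.225°, lat -5.00417°.
Cell spans 0.00833333° lon × 0.00416667° lat. Centre is SW corner plus half of each.
latitude 5.00208° S, longitude 152.22917° E.

5.00208° S, 152.22917° E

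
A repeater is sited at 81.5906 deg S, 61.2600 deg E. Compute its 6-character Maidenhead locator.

MA08pj

Shift to the Maidenhead origin (180°W, 90°S): lon 241.2600, lat 8.4094.
Field: lon ⌊241.2600/20⌋ = 12 → M; lat ⌊8.4094/10⌋ = 0 → A.
Square: lon ⌊1.2600/2⌋ = 0; lat ⌊8.4094/1⌋ = 8.
Subsquare: lon ⌊1.2600/0.0833333⌋ = 15 → p; lat ⌊0.4094/0.0416667⌋ = 9 → j.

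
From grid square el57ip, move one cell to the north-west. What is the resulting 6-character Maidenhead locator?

Longitude subsquare i = 8; −1 → 7 = h.
Latitude subsquare p = 15; +1 → 16 = q.

EL57hq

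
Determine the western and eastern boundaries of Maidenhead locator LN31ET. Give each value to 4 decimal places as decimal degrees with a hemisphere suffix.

Field L=11, N=13: +11·20° lon, +13·10° lat → SW at lon 40°, lat 40°.
Square 3, 1: +3·2° lon, +1·1° lat → SW at lon 46°, lat 41°.
Subsquare e=4, t=19: +4·0.0833333° lon, +19·0.0416667° lat → SW at lon 46.3333°, lat 41.7917°.
Cell spans 0.0833333° lon × 0.0416667° lat.
west 46.3333° E, east 46.4167° E.

46.3333° E, 46.4167° E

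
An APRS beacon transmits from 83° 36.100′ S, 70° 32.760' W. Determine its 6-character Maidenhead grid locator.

Add 180° to longitude and 90° to latitude: 109.4540, 6.3983.
Field (20°×10°, letters A–R): 109.4540/20 → 5 → F, 6.3983/10 → 0 → A; chars FA.
Square (2°×1°, digits 0–9): 9.4540/2 → 4, 6.3983/1 → 6; chars 46.
Subsquare (5′×2.5′, letters a–x): 1.4540/0.0833333 → 17 → r, 0.3983/0.0416667 → 9 → j; chars rj.

FA46rj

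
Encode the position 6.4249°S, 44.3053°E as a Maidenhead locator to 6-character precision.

LI23dn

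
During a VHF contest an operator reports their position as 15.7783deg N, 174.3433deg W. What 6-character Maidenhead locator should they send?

Shift to the Maidenhead origin (180°W, 90°S): lon 5.6567, lat 105.7783.
Field: lon ⌊5.6567/20⌋ = 0 → A; lat ⌊105.7783/10⌋ = 10 → K.
Square: lon ⌊5.6567/2⌋ = 2; lat ⌊5.7783/1⌋ = 5.
Subsquare: lon ⌊1.6567/0.0833333⌋ = 19 → t; lat ⌊0.7783/0.0416667⌋ = 18 → s.

AK25ts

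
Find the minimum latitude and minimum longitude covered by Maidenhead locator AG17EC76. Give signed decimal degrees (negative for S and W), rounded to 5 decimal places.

Field A=0, G=6: +0·20° lon, +6·10° lat → SW at lon -180°, lat -30°.
Square 1, 7: +1·2° lon, +7·1° lat → SW at lon -178°, lat -23°.
Subsquare e=4, c=2: +4·0.0833333° lon, +2·0.0416667° lat → SW at lon -177.667°, lat -22.9167°.
Extended square 7, 6: +7·0.00833333° lon, +6·0.00416667° lat → SW at lon -177.608°, lat -22.8917°.
latitude -22.89167, longitude -177.60833.

-22.89167, -177.60833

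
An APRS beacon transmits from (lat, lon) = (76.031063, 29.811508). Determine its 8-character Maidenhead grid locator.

KQ46va77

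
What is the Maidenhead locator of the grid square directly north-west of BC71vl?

BC71um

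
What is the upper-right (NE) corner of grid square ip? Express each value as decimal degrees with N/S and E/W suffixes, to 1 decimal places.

Field I=8, P=15: +8·20° lon, +15·10° lat → SW at lon -20°, lat 60°.
Cell spans 20° lon × 10° lat. NE corner is SW corner plus one full cell.
latitude 70.0° N, longitude 0.0° E.

70.0° N, 0.0° E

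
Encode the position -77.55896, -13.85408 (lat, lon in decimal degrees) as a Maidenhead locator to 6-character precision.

IB32bk

Add 180° to longitude and 90° to latitude: 166.1459, 12.4410.
Field (20°×10°, letters A–R): 166.1459/20 → 8 → I, 12.4410/10 → 1 → B; chars IB.
Square (2°×1°, digits 0–9): 6.1459/2 → 3, 2.4410/1 → 2; chars 32.
Subsquare (5′×2.5′, letters a–x): 0.1459/0.0833333 → 1 → b, 0.4410/0.0416667 → 10 → k; chars bk.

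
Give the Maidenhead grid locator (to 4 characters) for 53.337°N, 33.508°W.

Offset from 180°W / 90°S: lon 146.49°, lat 143.34°.
Field: 146.49/20 → 7 → H, 143.34/10 → 14 → O; chars HO.
Square: 6.49/2 → 3, 3.34/1 → 3; chars 33.

HO33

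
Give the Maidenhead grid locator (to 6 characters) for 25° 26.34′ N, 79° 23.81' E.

ML95qk

Offset from 180°W / 90°S: lon 259.3968°, lat 115.4390°.
Field: 259.3968/20 → 12 → M, 115.4390/10 → 11 → L; chars ML.
Square: 19.3968/2 → 9, 5.4390/1 → 5; chars 95.
Subsquare: 1.3968/0.0833333 → 16 → q, 0.4390/0.0416667 → 10 → k; chars qk.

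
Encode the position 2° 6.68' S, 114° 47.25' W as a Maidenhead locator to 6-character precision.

Offset from 180°W / 90°S: lon 65.2125°, lat 87.8887°.
Field: 65.2125/20 → 3 → D, 87.8887/10 → 8 → I; chars DI.
Square: 5.2125/2 → 2, 7.8887/1 → 7; chars 27.
Subsquare: 1.2125/0.0833333 → 14 → o, 0.8887/0.0416667 → 21 → v; chars ov.

DI27ov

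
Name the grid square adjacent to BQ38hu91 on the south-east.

Longitude extended square 9; +1 → 10, wraps to 0, carry into subsquare.
Longitude subsquare h = 7; +1 → 8 = i.
Latitude extended square 1; −1 → 0.

BQ38iu00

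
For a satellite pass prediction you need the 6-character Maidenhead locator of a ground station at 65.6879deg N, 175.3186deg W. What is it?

Shift to the Maidenhead origin (180°W, 90°S): lon 4.6814, lat 155.6879.
Field: 4.6814/20 → 0 → A, 155.6879/10 → 15 → P; chars AP.
Square: 4.6814/2 → 2, 5.6879/1 → 5; chars 25.
Subsquare: 0.6814/0.0833333 → 8 → i, 0.6879/0.0416667 → 16 → q; chars iq.

AP25iq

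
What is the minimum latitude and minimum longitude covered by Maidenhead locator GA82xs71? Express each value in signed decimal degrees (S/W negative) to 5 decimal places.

Field G=6, A=0: +6·20° lon, +0·10° lat → SW at lon -60°, lat -90°.
Square 8, 2: +8·2° lon, +2·1° lat → SW at lon -44°, lat -88°.
Subsquare x=23, s=18: +23·0.0833333° lon, +18·0.0416667° lat → SW at lon -42.0833°, lat -87.25°.
Extended square 7, 1: +7·0.00833333° lon, +1·0.00416667° lat → SW at lon -42.025°, lat -87.2458°.
latitude -87.24583, longitude -42.02500.

-87.24583, -42.02500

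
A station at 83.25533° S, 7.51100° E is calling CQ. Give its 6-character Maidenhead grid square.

JA36sr

Shift to the Maidenhead origin (180°W, 90°S): lon 187.5110, lat 6.7447.
Field: lon ⌊187.5110/20⌋ = 9 → J; lat ⌊6.7447/10⌋ = 0 → A.
Square: lon ⌊7.5110/2⌋ = 3; lat ⌊6.7447/1⌋ = 6.
Subsquare: lon ⌊1.5110/0.0833333⌋ = 18 → s; lat ⌊0.7447/0.0416667⌋ = 17 → r.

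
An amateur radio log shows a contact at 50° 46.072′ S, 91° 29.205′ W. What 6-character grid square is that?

ED49gf

Shift to the Maidenhead origin (180°W, 90°S): lon 88.5132, lat 39.2321.
Field: 88.5132/20 → 4 → E, 39.2321/10 → 3 → D; chars ED.
Square: 8.5132/2 → 4, 9.2321/1 → 9; chars 49.
Subsquare: 0.5132/0.0833333 → 6 → g, 0.2321/0.0416667 → 5 → f; chars gf.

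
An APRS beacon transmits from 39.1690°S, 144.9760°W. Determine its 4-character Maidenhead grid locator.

BF70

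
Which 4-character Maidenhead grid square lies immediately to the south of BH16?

BH15

Latitude square 6; −1 → 5.
The longitude characters are unchanged.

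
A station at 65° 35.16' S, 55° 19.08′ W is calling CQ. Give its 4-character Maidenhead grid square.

GC24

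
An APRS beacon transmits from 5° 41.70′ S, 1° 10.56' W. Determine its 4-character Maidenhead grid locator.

II94

Shift to the Maidenhead origin (180°W, 90°S): lon 178.82, lat 84.31.
Field: 178.82/20 → 8 → I, 84.31/10 → 8 → I; chars II.
Square: 18.82/2 → 9, 4.31/1 → 4; chars 94.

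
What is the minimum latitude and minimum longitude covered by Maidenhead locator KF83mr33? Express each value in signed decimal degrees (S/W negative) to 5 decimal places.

Field K=10, F=5: +10·20° lon, +5·10° lat → SW at lon 20°, lat -40°.
Square 8, 3: +8·2° lon, +3·1° lat → SW at lon 36°, lat -37°.
Subsquare m=12, r=17: +12·0.0833333° lon, +17·0.0416667° lat → SW at lon 37°, lat -36.2917°.
Extended square 3, 3: +3·0.00833333° lon, +3·0.00416667° lat → SW at lon 37.025°, lat -36.2792°.
latitude -36.27917, longitude 37.02500.

-36.27917, 37.02500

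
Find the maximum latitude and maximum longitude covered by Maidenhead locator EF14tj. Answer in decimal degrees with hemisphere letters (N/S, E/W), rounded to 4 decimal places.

35.5833° S, 96.3333° W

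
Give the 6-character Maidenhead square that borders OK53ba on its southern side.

OK52bx

Latitude subsquare a = 0; −1 → -1, wraps to 23 = x, carry into square.
Latitude square 3; −1 → 2.
The longitude characters are unchanged.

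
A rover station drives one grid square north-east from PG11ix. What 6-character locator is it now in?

PG12ja

Longitude subsquare i = 8; +1 → 9 = j.
Latitude subsquare x = 23; +1 → 24, wraps to 0 = a, carry into square.
Latitude square 1; +1 → 2.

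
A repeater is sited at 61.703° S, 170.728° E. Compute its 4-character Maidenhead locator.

Offset from 180°W / 90°S: lon 350.73°, lat 28.30°.
Field (20°×10°, letters A–R): 350.73/20 → 17 → R, 28.30/10 → 2 → C; chars RC.
Square (2°×1°, digits 0–9): 10.73/2 → 5, 8.30/1 → 8; chars 58.

RC58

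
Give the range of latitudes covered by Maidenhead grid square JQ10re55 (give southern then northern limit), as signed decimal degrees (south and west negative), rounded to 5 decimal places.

70.18750, 70.19167

Field J=9, Q=16: +9·20° lon, +16·10° lat → SW at lon 0°, lat 70°.
Square 1, 0: +1·2° lon, +0·1° lat → SW at lon 2°, lat 70°.
Subsquare r=17, e=4: +17·0.0833333° lon, +4·0.0416667° lat → SW at lon 3.41667°, lat 70.1667°.
Extended square 5, 5: +5·0.00833333° lon, +5·0.00416667° lat → SW at lon 3.45833°, lat 70.1875°.
Cell spans 0.00833333° lon × 0.00416667° lat.
south 70.18750, north 70.19167.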